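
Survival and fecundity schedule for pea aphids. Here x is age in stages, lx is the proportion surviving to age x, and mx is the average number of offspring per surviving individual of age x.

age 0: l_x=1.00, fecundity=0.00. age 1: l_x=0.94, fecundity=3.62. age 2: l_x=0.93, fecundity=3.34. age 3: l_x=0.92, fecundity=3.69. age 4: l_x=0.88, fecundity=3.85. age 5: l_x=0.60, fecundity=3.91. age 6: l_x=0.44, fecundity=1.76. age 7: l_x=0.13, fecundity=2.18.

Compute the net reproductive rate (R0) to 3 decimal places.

lx·mx by age: 0, 3.4028, 3.1062, 3.3948, 3.388, 2.346, 0.7744, 0.2834
R0 = Σ lx·mx = 16.6956 → 16.696

16.696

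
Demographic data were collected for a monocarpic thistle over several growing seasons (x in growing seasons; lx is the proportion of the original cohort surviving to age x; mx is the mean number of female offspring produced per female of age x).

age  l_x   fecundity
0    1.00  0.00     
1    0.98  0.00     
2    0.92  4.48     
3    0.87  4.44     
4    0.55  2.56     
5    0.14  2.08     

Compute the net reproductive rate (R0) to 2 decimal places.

lx·mx by age: 0, 0, 4.1216, 3.8628, 1.408, 0.2912
R0 = Σ lx·mx = 9.6836 → 9.68

9.68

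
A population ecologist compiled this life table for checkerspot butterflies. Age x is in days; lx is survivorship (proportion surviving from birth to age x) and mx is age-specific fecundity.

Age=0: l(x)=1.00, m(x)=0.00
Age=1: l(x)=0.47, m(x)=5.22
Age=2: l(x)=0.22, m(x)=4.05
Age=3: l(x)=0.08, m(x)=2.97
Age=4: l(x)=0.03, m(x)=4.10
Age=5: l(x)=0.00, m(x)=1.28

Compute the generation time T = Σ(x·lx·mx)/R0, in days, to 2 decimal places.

1.47

lx·mx: 0, 2.4534, 0.891, 0.2376, 0.123, 0 → R0 = 3.705
x·lx·mx: 0, 2.4534, 1.782, 0.7128, 0.492, 0 → Σ = 5.4402
T = 5.4402 / 3.705 = 1.46834… → 1.47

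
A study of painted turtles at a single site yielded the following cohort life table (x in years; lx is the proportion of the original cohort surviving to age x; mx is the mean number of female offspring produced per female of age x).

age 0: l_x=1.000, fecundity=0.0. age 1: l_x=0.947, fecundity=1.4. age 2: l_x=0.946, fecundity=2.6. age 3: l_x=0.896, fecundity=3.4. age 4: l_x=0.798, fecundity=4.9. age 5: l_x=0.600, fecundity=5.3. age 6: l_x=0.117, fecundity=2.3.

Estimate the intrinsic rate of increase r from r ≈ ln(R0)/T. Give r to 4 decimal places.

0.7755

R0 = Σ lx·mx = 0 + 1.3258 + 2.4596 + 3.0464 + 3.9102 + 3.18 + 0.2691 = 14.1911
Σ x·lx·mx = 48.5396; T = 48.5396/14.1911 = 3.42043…
r ≈ ln(R0)/T = ln(14.1911)/3.42043… = 0.775522… → 0.7755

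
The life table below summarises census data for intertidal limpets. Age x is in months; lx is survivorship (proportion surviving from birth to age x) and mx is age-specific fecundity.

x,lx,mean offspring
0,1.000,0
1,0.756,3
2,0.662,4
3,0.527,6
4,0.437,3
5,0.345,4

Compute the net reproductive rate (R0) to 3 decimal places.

lx·mx by age: 0, 2.268, 2.648, 3.162, 1.311, 1.38
R0 = Σ lx·mx = 10.769 → 10.769

10.769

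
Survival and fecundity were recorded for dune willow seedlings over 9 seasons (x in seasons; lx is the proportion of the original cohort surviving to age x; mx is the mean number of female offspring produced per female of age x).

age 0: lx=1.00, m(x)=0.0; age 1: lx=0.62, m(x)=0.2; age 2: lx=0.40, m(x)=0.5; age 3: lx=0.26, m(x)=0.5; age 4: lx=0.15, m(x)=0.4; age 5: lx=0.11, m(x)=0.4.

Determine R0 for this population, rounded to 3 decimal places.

lx·mx by age: 0, 0.124, 0.2, 0.13, 0.06, 0.044
R0 = Σ lx·mx = 0.558 → 0.558

0.558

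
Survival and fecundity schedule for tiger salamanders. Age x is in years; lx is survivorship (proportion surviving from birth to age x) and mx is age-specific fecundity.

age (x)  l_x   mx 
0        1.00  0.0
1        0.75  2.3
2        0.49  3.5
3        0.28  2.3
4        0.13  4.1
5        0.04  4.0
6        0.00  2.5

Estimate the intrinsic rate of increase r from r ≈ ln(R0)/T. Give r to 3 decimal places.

R0 = Σ lx·mx = 0 + 1.725 + 1.715 + 0.644 + 0.533 + 0.16 + 0 = 4.777
Σ x·lx·mx = 10.019; T = 10.019/4.777 = 2.09734…
r ≈ ln(R0)/T = ln(4.777)/2.09734… = 0.74562… → 0.746

0.746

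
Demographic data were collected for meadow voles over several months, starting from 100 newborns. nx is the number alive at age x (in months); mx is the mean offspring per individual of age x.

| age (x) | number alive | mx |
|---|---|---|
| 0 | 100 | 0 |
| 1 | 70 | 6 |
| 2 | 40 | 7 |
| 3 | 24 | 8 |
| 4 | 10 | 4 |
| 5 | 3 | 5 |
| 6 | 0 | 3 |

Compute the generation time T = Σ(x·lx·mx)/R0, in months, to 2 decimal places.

lx = nx/n0 = nx/100: 1, 0.7, 0.4, 0.24, 0.1, 0.03, 0
lx·mx: 0, 4.2, 2.8, 1.92, 0.4, 0.15, 0 → R0 = 9.47
x·lx·mx: 0, 4.2, 5.6, 5.76, 1.6, 0.75, 0 → Σ = 17.91
T = 17.91 / 9.47 = 1.891235… → 1.89

1.89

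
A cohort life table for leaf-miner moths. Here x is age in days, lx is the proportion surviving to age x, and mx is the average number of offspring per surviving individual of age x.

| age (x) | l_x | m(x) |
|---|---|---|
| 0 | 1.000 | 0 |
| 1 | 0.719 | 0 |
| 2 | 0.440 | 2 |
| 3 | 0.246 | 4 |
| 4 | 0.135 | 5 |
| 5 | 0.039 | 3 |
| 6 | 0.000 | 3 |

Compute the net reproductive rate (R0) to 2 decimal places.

lx·mx by age: 0, 0, 0.88, 0.984, 0.675, 0.117, 0
R0 = Σ lx·mx = 2.656 → 2.66

2.66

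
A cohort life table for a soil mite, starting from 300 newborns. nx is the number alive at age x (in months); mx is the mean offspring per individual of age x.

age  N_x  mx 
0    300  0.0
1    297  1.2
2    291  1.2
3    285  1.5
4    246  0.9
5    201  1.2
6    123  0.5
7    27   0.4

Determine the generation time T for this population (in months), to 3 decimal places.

lx = nx/n0 = nx/300: 1, 0.99, 0.97, 0.95, 0.82, 0.67, 0.41, 0.09
lx·mx: 0, 1.188, 1.164, 1.425, 0.738, 0.804, 0.205, 0.036 → R0 = 5.56
x·lx·mx: 0, 1.188, 2.328, 4.275, 2.952, 4.02, 1.23, 0.252 → Σ = 16.245
T = 16.245 / 5.56 = 2.921763… → 2.922

2.922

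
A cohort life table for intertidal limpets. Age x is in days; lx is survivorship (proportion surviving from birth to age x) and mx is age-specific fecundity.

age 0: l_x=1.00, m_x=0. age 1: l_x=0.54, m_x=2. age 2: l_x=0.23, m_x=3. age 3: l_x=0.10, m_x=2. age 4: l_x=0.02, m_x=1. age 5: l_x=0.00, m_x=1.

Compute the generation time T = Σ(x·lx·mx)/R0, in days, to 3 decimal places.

lx·mx: 0, 1.08, 0.69, 0.2, 0.02, 0 → R0 = 1.99
x·lx·mx: 0, 1.08, 1.38, 0.6, 0.08, 0 → Σ = 3.14
T = 3.14 / 1.99 = 1.577889… → 1.578

1.578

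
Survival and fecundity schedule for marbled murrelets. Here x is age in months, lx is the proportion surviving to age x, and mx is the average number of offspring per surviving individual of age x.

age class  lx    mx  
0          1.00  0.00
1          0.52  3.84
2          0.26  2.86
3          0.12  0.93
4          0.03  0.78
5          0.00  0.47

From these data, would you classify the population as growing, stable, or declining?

growing

R0 = Σ lx·mx = 0 + 1.9968 + 0.7436 + 0.1116 + 0.0234 + 0 = 2.8754
R0 > 1, so the population is growing.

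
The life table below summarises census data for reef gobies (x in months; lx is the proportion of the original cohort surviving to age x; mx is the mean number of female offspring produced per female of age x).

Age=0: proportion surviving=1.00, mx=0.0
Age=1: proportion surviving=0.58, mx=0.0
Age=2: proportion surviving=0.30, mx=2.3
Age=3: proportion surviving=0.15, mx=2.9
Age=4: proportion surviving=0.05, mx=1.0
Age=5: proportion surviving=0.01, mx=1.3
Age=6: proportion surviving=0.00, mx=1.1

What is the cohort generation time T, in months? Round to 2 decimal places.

2.48

lx·mx: 0, 0, 0.69, 0.435, 0.05, 0.013, 0 → R0 = 1.188
x·lx·mx: 0, 0, 1.38, 1.305, 0.2, 0.065, 0 → Σ = 2.95
T = 2.95 / 1.188 = 2.483165… → 2.48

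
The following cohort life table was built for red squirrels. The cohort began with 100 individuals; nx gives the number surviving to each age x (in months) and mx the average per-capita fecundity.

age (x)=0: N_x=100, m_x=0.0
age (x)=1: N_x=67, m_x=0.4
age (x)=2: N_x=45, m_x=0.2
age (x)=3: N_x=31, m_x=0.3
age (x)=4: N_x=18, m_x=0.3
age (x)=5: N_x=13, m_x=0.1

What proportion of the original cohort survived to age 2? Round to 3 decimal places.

l_2 = n_2/n_0 = 45/100 = 0.45 → 0.450

0.450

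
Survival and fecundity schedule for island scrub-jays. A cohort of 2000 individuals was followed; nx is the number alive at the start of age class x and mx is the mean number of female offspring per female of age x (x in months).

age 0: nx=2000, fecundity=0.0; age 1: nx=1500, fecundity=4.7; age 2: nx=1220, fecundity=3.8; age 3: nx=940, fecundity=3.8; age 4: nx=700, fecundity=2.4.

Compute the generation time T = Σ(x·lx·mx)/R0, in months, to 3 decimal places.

1.993

lx = nx/n0 = nx/2000: 1, 0.75, 0.61, 0.47, 0.35
lx·mx: 0, 3.525, 2.318, 1.786, 0.84 → R0 = 8.469
x·lx·mx: 0, 3.525, 4.636, 5.358, 3.36 → Σ = 16.879
T = 16.879 / 8.469 = 1.993033… → 1.993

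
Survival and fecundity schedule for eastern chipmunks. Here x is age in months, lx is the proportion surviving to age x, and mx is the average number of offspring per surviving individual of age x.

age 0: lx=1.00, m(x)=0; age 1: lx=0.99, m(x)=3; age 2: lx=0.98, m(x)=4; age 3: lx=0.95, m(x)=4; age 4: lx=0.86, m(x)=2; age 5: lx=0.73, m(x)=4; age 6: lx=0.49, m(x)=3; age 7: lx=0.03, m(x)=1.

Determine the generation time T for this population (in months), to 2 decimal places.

lx·mx: 0, 2.97, 3.92, 3.8, 1.72, 2.92, 1.47, 0.03 → R0 = 16.83
x·lx·mx: 0, 2.97, 7.84, 11.4, 6.88, 14.6, 8.82, 0.21 → Σ = 52.72
T = 52.72 / 16.83 = 3.132501… → 3.13

3.13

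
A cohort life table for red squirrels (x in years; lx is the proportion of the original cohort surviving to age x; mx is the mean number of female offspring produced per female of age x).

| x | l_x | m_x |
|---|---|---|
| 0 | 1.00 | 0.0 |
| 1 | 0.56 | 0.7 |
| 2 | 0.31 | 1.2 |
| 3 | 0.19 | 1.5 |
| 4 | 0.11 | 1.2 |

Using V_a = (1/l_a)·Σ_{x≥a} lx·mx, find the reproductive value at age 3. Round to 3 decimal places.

2.195

lx·mx for x ≥ 3: 0.285, 0.132 → sum = 0.417
V_3 = 0.417 / l_3 = 0.417 / 0.19 = 2.194737… → 2.195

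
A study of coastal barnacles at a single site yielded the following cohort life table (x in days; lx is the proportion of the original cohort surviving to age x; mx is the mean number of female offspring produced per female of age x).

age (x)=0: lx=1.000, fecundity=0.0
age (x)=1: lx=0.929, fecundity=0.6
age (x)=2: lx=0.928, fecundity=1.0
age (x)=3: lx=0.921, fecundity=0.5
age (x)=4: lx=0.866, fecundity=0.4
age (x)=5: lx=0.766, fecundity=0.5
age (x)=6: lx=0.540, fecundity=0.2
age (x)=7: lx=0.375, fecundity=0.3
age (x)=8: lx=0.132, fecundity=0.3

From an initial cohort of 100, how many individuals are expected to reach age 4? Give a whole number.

87

Expected survivors = N0 · l_4 = 100 × 0.866 = 86.6 → 87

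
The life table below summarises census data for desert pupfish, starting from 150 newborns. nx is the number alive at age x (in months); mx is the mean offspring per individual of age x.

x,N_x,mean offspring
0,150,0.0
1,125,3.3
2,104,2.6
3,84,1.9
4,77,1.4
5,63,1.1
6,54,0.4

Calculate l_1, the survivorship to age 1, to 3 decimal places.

0.833

l_1 = n_1/n_0 = 125/150 = 0.833333… → 0.833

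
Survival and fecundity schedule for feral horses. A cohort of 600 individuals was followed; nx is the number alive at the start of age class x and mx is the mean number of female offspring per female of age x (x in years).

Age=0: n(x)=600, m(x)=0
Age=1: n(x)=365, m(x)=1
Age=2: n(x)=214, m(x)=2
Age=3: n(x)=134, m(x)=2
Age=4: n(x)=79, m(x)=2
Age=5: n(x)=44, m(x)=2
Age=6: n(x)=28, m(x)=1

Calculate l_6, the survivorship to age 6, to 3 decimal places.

0.047

l_6 = n_6/n_0 = 28/600 = 0.046667… → 0.047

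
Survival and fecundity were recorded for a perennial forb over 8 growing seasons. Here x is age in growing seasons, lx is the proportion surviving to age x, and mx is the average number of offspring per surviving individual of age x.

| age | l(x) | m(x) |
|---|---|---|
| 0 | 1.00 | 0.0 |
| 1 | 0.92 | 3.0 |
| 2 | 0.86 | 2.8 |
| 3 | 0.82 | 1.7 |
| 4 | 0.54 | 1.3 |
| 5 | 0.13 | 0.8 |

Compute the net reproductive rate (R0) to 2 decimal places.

7.37

lx·mx by age: 0, 2.76, 2.408, 1.394, 0.702, 0.104
R0 = Σ lx·mx = 7.368 → 7.37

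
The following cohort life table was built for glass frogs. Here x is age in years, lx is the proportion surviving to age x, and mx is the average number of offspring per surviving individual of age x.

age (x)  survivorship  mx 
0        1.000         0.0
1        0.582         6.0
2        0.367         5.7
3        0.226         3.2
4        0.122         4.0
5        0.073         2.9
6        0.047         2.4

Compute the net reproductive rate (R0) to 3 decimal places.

lx·mx by age: 0, 3.492, 2.0919, 0.7232, 0.488, 0.2117, 0.1128
R0 = Σ lx·mx = 7.1196 → 7.120

7.120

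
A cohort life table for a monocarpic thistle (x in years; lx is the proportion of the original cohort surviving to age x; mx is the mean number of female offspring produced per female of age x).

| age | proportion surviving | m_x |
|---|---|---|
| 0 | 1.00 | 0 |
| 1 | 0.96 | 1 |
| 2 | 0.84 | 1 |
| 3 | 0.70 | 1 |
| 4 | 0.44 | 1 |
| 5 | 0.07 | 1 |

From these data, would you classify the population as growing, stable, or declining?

R0 = Σ lx·mx = 0 + 0.96 + 0.84 + 0.7 + 0.44 + 0.07 = 3.01
R0 > 1, so the population is growing.

growing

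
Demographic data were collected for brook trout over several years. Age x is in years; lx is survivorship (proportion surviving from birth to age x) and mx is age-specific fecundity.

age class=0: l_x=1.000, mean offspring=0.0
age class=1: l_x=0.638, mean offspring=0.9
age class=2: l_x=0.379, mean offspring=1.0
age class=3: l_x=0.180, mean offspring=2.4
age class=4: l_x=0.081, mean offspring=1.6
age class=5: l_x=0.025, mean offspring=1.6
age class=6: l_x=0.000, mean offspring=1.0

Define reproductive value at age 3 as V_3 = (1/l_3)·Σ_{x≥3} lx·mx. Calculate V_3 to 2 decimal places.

lx·mx for x ≥ 3: 0.432, 0.1296, 0.04, 0 → sum = 0.6016
V_3 = 0.6016 / l_3 = 0.6016 / 0.18 = 3.342222… → 3.34

3.34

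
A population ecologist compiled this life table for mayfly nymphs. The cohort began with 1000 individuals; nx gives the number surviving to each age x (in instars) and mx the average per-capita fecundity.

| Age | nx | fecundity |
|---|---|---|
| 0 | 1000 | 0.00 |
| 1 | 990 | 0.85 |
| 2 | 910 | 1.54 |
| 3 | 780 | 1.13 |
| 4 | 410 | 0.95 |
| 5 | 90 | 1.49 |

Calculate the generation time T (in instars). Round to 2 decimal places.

lx = nx/n0 = nx/1000: 1, 0.99, 0.91, 0.78, 0.41, 0.09
lx·mx: 0, 0.8415, 1.4014, 0.8814, 0.3895, 0.1341 → R0 = 3.6479
x·lx·mx: 0, 0.8415, 2.8028, 2.6442, 1.558, 0.6705 → Σ = 8.517
T = 8.517 / 3.6479 = 2.334768… → 2.33

2.33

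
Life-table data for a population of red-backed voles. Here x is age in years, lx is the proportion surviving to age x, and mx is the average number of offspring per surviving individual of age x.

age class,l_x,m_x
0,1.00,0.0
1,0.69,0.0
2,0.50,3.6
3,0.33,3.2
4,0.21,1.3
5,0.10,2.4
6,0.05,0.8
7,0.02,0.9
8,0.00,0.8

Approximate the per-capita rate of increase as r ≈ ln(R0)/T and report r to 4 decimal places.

0.4478

R0 = Σ lx·mx = 0 + 0 + 1.8 + 1.056 + 0.273 + 0.24 + 0.04 + 0.018 + 0 = 3.427
Σ x·lx·mx = 9.426; T = 9.426/3.427 = 2.75051…
r ≈ ln(R0)/T = ln(3.427)/2.75051… = 0.447802… → 0.4478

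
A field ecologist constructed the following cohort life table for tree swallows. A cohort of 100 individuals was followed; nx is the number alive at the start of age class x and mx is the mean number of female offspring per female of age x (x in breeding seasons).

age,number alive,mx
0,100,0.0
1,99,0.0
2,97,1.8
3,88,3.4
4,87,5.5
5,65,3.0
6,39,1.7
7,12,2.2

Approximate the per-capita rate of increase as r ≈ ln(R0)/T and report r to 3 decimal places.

lx = nx/n0 = nx/100: 1, 0.99, 0.97, 0.88, 0.87, 0.65, 0.39, 0.12
R0 = Σ lx·mx = 0 + 0 + 1.746 + 2.992 + 4.785 + 1.95 + 0.663 + 0.264 = 12.4
Σ x·lx·mx = 47.184; T = 47.184/12.4 = 3.80516…
r ≈ ln(R0)/T = ln(12.4)/3.80516… = 0.66165… → 0.662

0.662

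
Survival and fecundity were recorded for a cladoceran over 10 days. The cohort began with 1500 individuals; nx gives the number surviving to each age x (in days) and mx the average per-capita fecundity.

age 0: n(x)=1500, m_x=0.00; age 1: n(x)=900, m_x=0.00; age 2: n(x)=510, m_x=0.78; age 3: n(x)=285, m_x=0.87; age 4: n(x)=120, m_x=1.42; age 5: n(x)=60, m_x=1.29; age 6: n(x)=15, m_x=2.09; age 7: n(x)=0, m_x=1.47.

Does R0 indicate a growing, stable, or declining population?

lx = nx/n0 = nx/1500: 1, 0.6, 0.34, 0.19, 0.08, 0.04, 0.01, 0
R0 = Σ lx·mx = 0 + 0 + 0.2652 + 0.1653 + 0.1136 + 0.0516 + 0.0209 + 0 = 0.6166
R0 < 1, so the population is declining.

declining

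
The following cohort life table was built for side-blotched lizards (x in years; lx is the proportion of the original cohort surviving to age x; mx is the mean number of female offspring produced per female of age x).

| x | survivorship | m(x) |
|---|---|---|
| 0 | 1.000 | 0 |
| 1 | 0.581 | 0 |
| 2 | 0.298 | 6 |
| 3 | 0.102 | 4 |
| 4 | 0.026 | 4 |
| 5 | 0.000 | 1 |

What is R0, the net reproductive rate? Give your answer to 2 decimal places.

2.30

lx·mx by age: 0, 0, 1.788, 0.408, 0.104, 0
R0 = Σ lx·mx = 2.3 → 2.30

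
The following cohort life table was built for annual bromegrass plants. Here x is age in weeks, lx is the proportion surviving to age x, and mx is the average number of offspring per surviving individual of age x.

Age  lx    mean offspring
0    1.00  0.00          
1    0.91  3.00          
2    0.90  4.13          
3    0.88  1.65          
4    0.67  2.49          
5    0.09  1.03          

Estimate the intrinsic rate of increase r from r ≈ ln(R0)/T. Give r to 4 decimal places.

R0 = Σ lx·mx = 0 + 2.73 + 3.717 + 1.452 + 1.6683 + 0.0927 = 9.66
Σ x·lx·mx = 21.6567; T = 21.6567/9.66 = 2.24189…
r ≈ ln(R0)/T = ln(9.66)/2.24189… = 1.011642… → 1.0116

1.0116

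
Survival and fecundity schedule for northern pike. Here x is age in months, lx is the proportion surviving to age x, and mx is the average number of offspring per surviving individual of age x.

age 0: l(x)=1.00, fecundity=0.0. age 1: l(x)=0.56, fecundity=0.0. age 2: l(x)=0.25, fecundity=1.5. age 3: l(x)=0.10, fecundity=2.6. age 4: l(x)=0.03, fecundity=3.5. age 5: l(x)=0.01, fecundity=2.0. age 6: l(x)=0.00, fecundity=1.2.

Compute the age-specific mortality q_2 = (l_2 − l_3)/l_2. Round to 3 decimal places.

q_2 = (l_2 − l_3) / l_2 = (0.25 − 0.1) / 0.25
     = 0.15 / 0.25 = 0.6 → 0.600

0.600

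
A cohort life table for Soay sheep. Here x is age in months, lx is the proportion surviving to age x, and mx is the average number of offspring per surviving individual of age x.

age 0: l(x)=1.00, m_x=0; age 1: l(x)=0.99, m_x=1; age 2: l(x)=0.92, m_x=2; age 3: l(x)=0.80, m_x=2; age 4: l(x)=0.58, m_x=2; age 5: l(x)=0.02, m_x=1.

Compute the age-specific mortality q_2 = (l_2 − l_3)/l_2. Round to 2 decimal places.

q_2 = (l_2 − l_3) / l_2 = (0.92 − 0.8) / 0.92
     = 0.12 / 0.92 = 0.130435… → 0.13

0.13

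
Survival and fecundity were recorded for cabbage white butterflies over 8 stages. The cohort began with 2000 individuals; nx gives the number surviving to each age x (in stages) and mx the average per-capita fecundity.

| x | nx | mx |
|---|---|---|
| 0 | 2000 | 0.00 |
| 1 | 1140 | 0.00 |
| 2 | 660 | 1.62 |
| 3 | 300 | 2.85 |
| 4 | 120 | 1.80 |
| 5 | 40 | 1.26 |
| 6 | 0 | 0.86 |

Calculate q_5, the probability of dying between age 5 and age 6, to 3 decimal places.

1.000

lx = nx/n0 = nx/2000: 1, 0.57, 0.33, 0.15, 0.06, 0.02, 0
q_5 = (l_5 − l_6) / l_5 = (0.02 − 0) / 0.02
     = 0.02 / 0.02 = 1 → 1.000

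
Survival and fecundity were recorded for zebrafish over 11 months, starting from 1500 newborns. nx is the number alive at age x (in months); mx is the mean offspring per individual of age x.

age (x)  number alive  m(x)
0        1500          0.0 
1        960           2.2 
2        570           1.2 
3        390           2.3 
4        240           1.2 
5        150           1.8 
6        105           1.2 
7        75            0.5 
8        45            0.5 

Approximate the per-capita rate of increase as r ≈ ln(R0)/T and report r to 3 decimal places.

lx = nx/n0 = nx/1500: 1, 0.64, 0.38, 0.26, 0.16, 0.1, 0.07, 0.05, 0.03
R0 = Σ lx·mx = 0 + 1.408 + 0.456 + 0.598 + 0.192 + 0.18 + 0.084 + 0.025 + 0.015 = 2.958
Σ x·lx·mx = 6.581; T = 6.581/2.958 = 2.22481…
r ≈ ln(R0)/T = ln(2.958)/2.22481… = 0.48746… → 0.487

0.487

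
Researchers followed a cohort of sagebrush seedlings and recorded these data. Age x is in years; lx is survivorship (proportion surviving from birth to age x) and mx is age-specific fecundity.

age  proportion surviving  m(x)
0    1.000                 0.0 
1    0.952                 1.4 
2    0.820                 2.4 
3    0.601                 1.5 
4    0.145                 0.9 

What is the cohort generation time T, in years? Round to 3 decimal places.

1.961

lx·mx: 0, 1.3328, 1.968, 0.9015, 0.1305 → R0 = 4.3328
x·lx·mx: 0, 1.3328, 3.936, 2.7045, 0.522 → Σ = 8.4953
T = 8.4953 / 4.3328 = 1.960695… → 1.961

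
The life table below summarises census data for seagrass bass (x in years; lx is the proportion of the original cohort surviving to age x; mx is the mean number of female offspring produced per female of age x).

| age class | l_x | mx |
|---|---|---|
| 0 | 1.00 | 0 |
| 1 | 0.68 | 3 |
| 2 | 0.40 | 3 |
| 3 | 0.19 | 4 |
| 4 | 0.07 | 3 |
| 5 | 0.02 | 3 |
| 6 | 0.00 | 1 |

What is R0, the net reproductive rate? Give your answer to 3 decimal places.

4.270

lx·mx by age: 0, 2.04, 1.2, 0.76, 0.21, 0.06, 0
R0 = Σ lx·mx = 4.27 → 4.270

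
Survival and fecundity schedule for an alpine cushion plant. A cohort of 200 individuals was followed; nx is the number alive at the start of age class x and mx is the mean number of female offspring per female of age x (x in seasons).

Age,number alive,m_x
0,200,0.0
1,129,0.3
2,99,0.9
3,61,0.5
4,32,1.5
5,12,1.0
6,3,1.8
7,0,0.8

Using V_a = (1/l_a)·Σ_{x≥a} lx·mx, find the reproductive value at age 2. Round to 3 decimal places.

lx = nx/n0 = nx/200: 1, 0.645, 0.495, 0.305, 0.16, 0.06, 0.015, 0
lx·mx for x ≥ 2: 0.4455, 0.1525, 0.24, 0.06, 0.027, 0 → sum = 0.925
V_2 = 0.925 / l_2 = 0.925 / 0.495 = 1.868687… → 1.869

1.869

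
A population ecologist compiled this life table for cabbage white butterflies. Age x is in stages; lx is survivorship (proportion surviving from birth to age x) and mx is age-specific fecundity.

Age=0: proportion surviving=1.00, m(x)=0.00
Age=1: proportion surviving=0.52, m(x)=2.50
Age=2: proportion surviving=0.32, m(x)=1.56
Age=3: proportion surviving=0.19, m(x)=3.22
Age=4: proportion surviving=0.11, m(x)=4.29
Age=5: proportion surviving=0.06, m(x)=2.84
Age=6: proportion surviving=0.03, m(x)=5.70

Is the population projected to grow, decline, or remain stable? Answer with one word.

growing

R0 = Σ lx·mx = 0 + 1.3 + 0.4992 + 0.6118 + 0.4719 + 0.1704 + 0.171 = 3.2243
R0 > 1, so the population is growing.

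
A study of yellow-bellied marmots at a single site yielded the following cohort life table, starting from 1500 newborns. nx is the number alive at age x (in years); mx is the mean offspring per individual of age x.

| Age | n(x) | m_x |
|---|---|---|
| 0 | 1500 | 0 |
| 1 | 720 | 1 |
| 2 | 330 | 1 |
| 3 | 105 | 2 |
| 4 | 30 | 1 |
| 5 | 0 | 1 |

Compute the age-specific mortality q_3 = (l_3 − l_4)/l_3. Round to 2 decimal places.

0.71

lx = nx/n0 = nx/1500: 1, 0.48, 0.22, 0.07, 0.02, 0
q_3 = (l_3 − l_4) / l_3 = (0.07 − 0.02) / 0.07
     = 0.05 / 0.07 = 0.714286… → 0.71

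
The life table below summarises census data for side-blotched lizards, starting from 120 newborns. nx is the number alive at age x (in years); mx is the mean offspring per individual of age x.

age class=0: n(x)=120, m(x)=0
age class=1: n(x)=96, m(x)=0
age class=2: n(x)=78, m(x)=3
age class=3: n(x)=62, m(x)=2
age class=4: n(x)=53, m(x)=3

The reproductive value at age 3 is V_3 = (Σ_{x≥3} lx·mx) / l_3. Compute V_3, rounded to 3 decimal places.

4.565

lx = nx/n0 = nx/120: 1, 0.8, 0.65, 0.51667…, 0.44167…
lx·mx for x ≥ 3: 1.033333…, 1.325… → sum = 2.358333…
V_3 = 2.358333… / l_3 = 2.358333… / 0.516667… = 4.564516… → 4.565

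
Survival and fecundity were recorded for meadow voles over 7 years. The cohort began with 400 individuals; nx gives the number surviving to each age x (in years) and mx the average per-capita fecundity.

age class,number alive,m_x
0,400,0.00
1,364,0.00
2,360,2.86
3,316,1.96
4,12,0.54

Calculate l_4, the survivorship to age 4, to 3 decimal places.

0.030

l_4 = n_4/n_0 = 12/400 = 0.03 → 0.030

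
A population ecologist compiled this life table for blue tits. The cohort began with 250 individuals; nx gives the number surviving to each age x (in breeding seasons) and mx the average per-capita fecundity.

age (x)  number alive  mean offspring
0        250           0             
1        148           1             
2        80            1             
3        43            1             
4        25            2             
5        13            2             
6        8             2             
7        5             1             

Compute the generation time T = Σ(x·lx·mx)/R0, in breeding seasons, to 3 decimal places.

2.440

lx = nx/n0 = nx/250: 1, 0.592, 0.32, 0.172, 0.1, 0.052, 0.032, 0.02
lx·mx: 0, 0.592, 0.32, 0.172, 0.2, 0.104, 0.064, 0.02 → R0 = 1.472
x·lx·mx: 0, 0.592, 0.64, 0.516, 0.8, 0.52, 0.384, 0.14 → Σ = 3.592
T = 3.592 / 1.472 = 2.440217… → 2.440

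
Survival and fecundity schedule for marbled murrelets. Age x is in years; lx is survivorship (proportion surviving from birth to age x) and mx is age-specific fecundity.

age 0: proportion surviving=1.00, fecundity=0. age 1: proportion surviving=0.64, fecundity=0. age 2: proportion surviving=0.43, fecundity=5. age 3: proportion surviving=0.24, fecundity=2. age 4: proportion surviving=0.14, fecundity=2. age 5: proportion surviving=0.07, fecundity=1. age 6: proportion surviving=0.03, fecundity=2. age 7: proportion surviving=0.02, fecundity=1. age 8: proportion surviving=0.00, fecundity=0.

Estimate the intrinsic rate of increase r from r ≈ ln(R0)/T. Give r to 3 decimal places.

R0 = Σ lx·mx = 0 + 0 + 2.15 + 0.48 + 0.28 + 0.07 + 0.06 + 0.02 + 0 = 3.06
Σ x·lx·mx = 7.71; T = 7.71/3.06 = 2.51961…
r ≈ ln(R0)/T = ln(3.06)/2.51961… = 0.44388… → 0.444

0.444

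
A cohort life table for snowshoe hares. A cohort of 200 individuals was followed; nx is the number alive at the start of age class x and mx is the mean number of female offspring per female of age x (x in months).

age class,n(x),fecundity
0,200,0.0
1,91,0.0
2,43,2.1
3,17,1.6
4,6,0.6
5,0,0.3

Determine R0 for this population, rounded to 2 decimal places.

0.61

lx = nx/n0 = nx/200: 1, 0.455, 0.215, 0.085, 0.03, 0
lx·mx by age: 0, 0, 0.4515, 0.136, 0.018, 0
R0 = Σ lx·mx = 0.6055 → 0.61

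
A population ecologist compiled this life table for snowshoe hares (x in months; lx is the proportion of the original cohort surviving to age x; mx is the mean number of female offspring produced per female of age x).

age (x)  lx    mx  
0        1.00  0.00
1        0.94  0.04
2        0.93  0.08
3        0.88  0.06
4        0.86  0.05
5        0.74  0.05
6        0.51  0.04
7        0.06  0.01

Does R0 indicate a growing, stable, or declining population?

R0 = Σ lx·mx = 0 + 0.0376 + 0.0744 + 0.0528 + 0.043 + 0.037 + 0.0204 + 0.0006 = 0.2658
R0 < 1, so the population is declining.

declining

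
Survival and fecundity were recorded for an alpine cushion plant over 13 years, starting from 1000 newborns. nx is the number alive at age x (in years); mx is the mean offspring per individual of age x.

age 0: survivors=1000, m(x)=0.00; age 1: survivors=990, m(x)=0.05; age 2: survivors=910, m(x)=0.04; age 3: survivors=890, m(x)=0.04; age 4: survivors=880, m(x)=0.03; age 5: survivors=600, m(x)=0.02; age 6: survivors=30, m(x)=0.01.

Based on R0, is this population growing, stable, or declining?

declining

lx = nx/n0 = nx/1000: 1, 0.99, 0.91, 0.89, 0.88, 0.6, 0.03
R0 = Σ lx·mx = 0 + 0.0495 + 0.0364 + 0.0356 + 0.0264 + 0.012 + 0.0003 = 0.1602
R0 < 1, so the population is declining.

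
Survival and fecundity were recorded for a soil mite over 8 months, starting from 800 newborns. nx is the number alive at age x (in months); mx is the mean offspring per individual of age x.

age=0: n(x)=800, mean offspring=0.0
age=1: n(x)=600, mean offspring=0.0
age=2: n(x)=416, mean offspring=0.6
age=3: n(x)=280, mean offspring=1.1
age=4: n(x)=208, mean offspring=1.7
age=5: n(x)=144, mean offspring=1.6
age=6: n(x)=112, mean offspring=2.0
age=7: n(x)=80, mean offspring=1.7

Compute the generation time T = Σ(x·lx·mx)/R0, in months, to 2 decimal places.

lx = nx/n0 = nx/800: 1, 0.75, 0.52, 0.35, 0.26, 0.18, 0.14, 0.1
lx·mx: 0, 0, 0.312, 0.385, 0.442, 0.288, 0.28, 0.17 → R0 = 1.877
x·lx·mx: 0, 0, 0.624, 1.155, 1.768, 1.44, 1.68, 1.19 → Σ = 7.857
T = 7.857 / 1.877 = 4.185935… → 4.19

4.19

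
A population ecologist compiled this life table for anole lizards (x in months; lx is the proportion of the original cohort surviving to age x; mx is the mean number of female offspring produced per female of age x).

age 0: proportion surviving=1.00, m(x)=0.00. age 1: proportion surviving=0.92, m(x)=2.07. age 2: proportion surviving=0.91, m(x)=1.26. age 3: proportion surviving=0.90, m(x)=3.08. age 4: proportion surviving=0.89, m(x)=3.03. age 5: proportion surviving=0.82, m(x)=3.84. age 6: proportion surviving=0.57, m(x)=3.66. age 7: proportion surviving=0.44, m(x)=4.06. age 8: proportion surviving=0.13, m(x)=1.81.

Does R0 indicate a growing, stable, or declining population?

growing

R0 = Σ lx·mx = 0 + 1.9044 + 1.1466 + 2.772 + 2.6967 + 3.1488 + 2.0862 + 1.7864 + 0.2353 = 15.7764
R0 > 1, so the population is growing.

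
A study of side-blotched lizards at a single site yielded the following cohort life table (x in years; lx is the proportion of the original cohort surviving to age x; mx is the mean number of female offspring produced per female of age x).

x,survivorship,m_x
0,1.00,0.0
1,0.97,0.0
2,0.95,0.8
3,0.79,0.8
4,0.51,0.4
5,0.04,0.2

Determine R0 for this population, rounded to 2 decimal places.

1.60

lx·mx by age: 0, 0, 0.76, 0.632, 0.204, 0.008
R0 = Σ lx·mx = 1.604 → 1.60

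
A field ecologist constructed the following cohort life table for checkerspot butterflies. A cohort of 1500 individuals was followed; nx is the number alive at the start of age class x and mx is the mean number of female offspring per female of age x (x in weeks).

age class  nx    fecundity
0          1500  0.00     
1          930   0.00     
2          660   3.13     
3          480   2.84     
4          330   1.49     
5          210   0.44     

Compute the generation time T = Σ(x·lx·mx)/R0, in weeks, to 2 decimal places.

lx = nx/n0 = nx/1500: 1, 0.62, 0.44, 0.32, 0.22, 0.14
lx·mx: 0, 0, 1.3772, 0.9088, 0.3278, 0.0616 → R0 = 2.6754
x·lx·mx: 0, 0, 2.7544, 2.7264, 1.3112, 0.308 → Σ = 7.1
T = 7.1 / 2.6754 = 2.653809… → 2.65

2.65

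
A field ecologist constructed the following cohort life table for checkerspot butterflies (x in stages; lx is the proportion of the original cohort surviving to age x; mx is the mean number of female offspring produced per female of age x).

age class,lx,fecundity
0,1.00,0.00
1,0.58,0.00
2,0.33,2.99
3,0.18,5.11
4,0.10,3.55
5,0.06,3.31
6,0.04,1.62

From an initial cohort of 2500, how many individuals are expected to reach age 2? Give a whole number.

825

Expected survivors = N0 · l_2 = 2500 × 0.33 = 825 → 825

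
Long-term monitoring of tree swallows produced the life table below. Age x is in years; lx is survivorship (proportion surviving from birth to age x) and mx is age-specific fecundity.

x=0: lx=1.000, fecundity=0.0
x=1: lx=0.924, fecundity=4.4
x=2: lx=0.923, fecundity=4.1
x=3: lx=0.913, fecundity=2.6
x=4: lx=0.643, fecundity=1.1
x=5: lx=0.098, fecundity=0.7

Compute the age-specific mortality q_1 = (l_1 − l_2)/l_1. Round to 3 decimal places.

q_1 = (l_1 − l_2) / l_1 = (0.924 − 0.923) / 0.924
     = 0.001 / 0.924 = 0.001082… → 0.001

0.001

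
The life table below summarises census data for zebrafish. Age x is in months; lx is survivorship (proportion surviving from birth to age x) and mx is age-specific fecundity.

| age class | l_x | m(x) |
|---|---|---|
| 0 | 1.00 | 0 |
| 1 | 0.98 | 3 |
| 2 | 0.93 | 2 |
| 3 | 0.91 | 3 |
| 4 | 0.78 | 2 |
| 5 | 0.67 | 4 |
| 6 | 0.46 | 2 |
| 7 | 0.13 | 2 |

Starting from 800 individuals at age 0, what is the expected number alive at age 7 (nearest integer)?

Expected survivors = N0 · l_7 = 800 × 0.13 = 104 → 104

104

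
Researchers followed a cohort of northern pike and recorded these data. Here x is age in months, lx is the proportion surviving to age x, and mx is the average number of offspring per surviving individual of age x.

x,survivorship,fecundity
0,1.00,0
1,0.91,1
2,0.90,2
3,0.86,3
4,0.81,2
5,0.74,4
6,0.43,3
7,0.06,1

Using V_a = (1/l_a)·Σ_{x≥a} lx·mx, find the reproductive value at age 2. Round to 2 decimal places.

11.46

lx·mx for x ≥ 2: 1.8, 2.58, 1.62, 2.96, 1.29, 0.06 → sum = 10.31
V_2 = 10.31 / l_2 = 10.31 / 0.9 = 11.455556… → 11.46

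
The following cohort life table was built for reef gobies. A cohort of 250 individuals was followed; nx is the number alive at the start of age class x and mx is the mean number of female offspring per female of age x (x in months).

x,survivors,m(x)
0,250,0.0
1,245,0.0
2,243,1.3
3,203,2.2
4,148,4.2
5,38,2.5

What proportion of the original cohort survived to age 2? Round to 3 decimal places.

0.972

l_2 = n_2/n_0 = 243/250 = 0.972 → 0.972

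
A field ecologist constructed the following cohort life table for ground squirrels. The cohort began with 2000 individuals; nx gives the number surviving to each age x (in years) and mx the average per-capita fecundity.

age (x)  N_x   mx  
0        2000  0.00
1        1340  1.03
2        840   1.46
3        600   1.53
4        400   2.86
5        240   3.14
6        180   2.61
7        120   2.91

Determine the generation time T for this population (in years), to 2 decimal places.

lx = nx/n0 = nx/2000: 1, 0.67, 0.42, 0.3, 0.2, 0.12, 0.09, 0.06
lx·mx: 0, 0.6901, 0.6132, 0.459, 0.572, 0.3768, 0.2349, 0.1746 → R0 = 3.1206
x·lx·mx: 0, 0.6901, 1.2264, 1.377, 2.288, 1.884, 1.4094, 1.2222 → Σ = 10.0971
T = 10.0971 / 3.1206 = 3.235628… → 3.24

3.24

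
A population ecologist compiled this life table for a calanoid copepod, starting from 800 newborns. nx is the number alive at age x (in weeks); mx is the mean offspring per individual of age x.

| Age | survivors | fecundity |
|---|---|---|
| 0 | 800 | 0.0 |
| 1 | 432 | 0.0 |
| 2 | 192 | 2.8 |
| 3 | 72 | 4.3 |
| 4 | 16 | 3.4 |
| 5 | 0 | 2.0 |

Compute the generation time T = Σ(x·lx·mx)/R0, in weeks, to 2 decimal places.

lx = nx/n0 = nx/800: 1, 0.54, 0.24, 0.09, 0.02, 0
lx·mx: 0, 0, 0.672, 0.387, 0.068, 0 → R0 = 1.127
x·lx·mx: 0, 0, 1.344, 1.161, 0.272, 0 → Σ = 2.777
T = 2.777 / 1.127 = 2.464064… → 2.46

2.46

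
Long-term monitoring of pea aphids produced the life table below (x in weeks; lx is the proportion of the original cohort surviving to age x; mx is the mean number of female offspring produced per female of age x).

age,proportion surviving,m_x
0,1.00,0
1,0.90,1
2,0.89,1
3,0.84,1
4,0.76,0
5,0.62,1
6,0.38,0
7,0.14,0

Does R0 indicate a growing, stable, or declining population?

growing

R0 = Σ lx·mx = 0 + 0.9 + 0.89 + 0.84 + 0 + 0.62 + 0 + 0 = 3.25
R0 > 1, so the population is growing.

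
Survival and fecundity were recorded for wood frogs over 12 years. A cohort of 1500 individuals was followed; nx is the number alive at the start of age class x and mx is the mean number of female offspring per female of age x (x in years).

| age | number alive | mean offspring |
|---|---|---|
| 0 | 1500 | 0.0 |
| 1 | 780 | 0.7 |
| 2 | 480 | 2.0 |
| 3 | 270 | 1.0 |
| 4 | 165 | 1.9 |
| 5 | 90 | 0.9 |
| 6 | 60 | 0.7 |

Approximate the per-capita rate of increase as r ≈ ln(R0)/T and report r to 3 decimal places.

0.166

lx = nx/n0 = nx/1500: 1, 0.52, 0.32, 0.18, 0.11, 0.06, 0.04
R0 = Σ lx·mx = 0 + 0.364 + 0.64 + 0.18 + 0.209 + 0.054 + 0.028 = 1.475
Σ x·lx·mx = 3.458; T = 3.458/1.475 = 2.34441…
r ≈ ln(R0)/T = ln(1.475)/2.34441… = 0.16578… → 0.166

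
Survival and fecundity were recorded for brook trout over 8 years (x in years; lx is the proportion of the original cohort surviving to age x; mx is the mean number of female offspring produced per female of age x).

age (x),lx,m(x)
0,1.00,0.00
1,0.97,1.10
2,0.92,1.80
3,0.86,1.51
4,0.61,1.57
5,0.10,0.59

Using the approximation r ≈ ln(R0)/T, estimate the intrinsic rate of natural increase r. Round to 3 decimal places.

R0 = Σ lx·mx = 0 + 1.067 + 1.656 + 1.2986 + 0.9577 + 0.059 = 5.0383
Σ x·lx·mx = 12.4006; T = 12.4006/5.0383 = 2.46127…
r ≈ ln(R0)/T = ln(5.0383)/2.46127… = 0.65701… → 0.657

0.657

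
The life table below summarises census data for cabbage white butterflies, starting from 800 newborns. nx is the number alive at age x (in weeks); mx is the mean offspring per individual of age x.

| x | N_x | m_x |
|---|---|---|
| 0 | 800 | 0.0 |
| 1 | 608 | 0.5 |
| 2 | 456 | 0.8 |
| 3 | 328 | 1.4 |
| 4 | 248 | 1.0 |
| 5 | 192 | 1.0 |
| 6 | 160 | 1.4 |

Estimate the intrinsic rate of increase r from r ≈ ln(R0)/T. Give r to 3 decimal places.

0.253

lx = nx/n0 = nx/800: 1, 0.76, 0.57, 0.41, 0.31, 0.24, 0.2
R0 = Σ lx·mx = 0 + 0.38 + 0.456 + 0.574 + 0.31 + 0.24 + 0.28 = 2.24
Σ x·lx·mx = 7.134; T = 7.134/2.24 = 3.18482…
r ≈ ln(R0)/T = ln(2.24)/3.18482… = 0.25322… → 0.253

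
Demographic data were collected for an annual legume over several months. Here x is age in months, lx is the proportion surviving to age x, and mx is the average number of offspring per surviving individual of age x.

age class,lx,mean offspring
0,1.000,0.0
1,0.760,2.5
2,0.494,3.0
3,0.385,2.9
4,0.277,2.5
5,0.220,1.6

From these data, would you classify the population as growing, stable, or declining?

R0 = Σ lx·mx = 0 + 1.9 + 1.482 + 1.1165 + 0.6925 + 0.352 = 5.543
R0 > 1, so the population is growing.

growing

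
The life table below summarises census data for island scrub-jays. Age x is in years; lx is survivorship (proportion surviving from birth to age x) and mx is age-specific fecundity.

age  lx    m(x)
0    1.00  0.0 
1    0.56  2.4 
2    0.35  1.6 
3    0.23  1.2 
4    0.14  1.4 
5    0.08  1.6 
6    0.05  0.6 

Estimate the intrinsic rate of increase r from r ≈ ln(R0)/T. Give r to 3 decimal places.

R0 = Σ lx·mx = 0 + 1.344 + 0.56 + 0.276 + 0.196 + 0.128 + 0.03 = 2.534
Σ x·lx·mx = 4.896; T = 4.896/2.534 = 1.93212…
r ≈ ln(R0)/T = ln(2.534)/1.93212… = 0.48123… → 0.481

0.481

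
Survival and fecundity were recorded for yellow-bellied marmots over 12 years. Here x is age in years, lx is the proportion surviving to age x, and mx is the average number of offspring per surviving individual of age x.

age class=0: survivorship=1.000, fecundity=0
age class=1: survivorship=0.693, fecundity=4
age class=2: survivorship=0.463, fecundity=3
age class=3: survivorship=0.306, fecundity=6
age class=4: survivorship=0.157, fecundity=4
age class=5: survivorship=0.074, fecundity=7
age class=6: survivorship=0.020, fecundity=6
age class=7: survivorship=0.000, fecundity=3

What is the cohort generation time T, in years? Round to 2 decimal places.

2.32

lx·mx: 0, 2.772, 1.389, 1.836, 0.628, 0.518, 0.12, 0 → R0 = 7.263
x·lx·mx: 0, 2.772, 2.778, 5.508, 2.512, 2.59, 0.72, 0 → Σ = 16.88
T = 16.88 / 7.263 = 2.324108… → 2.32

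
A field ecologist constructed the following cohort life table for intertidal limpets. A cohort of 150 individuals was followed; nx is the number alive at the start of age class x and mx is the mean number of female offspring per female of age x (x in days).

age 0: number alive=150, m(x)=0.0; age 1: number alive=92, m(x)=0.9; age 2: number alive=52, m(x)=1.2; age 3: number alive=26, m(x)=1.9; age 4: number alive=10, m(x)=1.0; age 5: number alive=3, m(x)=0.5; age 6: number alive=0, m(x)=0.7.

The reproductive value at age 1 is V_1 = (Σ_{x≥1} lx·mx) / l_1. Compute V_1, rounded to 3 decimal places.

2.240

lx = nx/n0 = nx/150: 1, 0.61333…, 0.34667…, 0.17333…, 0.06667…, 0.02, 0
lx·mx for x ≥ 1: 0.552…, 0.416…, 0.329333…, 0.066667…, 0.01, 0 → sum = 1.374…
V_1 = 1.374… / l_1 = 1.374… / 0.613333… = 2.240217… → 2.240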